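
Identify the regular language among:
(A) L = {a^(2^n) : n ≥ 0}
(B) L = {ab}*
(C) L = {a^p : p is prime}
(B) {ab}*

(B) L = {ab}* is regular.

This can be recognized by a finite automaton (DFA/NFA).
Regular expressions like {ab}* define regular languages.

The other choices are not regular:
- {a^p : p is prime}: After pumping, the length becomes composite
- {a^(2^n) : n ≥ 0}: After pumping, length is no longer a power of 2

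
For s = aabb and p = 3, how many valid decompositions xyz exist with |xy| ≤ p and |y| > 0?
6

For s = 'aabb' with pumping length p = 3:

Constraints: |xy| ≤ 3, |y| > 0

Valid decompositions (|xy| ≤ p, |y| ≥ 1):
  • x='', y='a', z='abb'
  • x='a', y='a', z='bb'
  • x='', y='aa', z='bb'
  • x='aa', y='b', z='b'
  • x='a', y='ab', z='b'
  • x='', y='aab', z='b'

Total count: 6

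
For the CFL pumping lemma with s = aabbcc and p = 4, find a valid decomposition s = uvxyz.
u='a', v='a', x='bb', y='c', z='c'

For s = aabbcc with pumping length p = 4:

One valid decomposition:
- u = 'a'
- v = 'a'
- x = 'bb'
- y = 'c'
- z = 'c'

Verification:
- uvxyz = 'a' + 'a' + 'bb' + 'c' + 'c' = aabbcc ✓
- |vxy| = |'abbc'| = 4 ≤ 4 ✓
- |vy| = |'ac'| = 2 > 0 ✓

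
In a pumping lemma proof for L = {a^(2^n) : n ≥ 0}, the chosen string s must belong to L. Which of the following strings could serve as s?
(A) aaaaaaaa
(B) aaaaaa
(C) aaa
(A) aaaaaaaa

The pumping lemma is applied to a string s that lies in L, so first check membership of each option:
- (A) aaaaaaaa has length 8 = 2^3, so it is in L ✓
- (B) aaaaaa has length 6, strictly between 2^2 = 4 and 2^3 = 8, so it is not in L ✗
- (C) aaa has length 3, strictly between 2^1 = 2 and 2^2 = 4, so it is not in L ✗

Only (A) aaaaaaaa is in L, so it is the only candidate that could play the role of s.
(In a complete proof one picks s in terms of the pumping length p so that |s| ≥ p is guaranteed; a fixed string like aaaaaaaa illustrates the shape of such an s.)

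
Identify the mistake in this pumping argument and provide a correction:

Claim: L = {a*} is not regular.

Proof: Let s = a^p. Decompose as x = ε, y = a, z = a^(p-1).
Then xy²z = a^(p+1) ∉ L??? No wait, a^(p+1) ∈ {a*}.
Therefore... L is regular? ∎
Error: The proof attempts to show a*  is not regular, but a* IS regular!

Correction: a* is a regular language (recognized by a simple DFA with one accepting state and self-loop on 'a'). The pumping lemma can only prove non-regularity, not regularity. For regular languages, pumping always works.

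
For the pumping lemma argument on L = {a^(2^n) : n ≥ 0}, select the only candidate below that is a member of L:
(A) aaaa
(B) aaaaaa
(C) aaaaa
(A) aaaa

The pumping lemma is applied to a string s that lies in L, so first check membership of each option:
- (A) aaaa has length 4 = 2^2, so it is in L ✓
- (B) aaaaaa has length 6, strictly between 2^2 = 4 and 2^3 = 8, so it is not in L ✗
- (C) aaaaa has length 5, strictly between 2^2 = 4 and 2^3 = 8, so it is not in L ✗

Only (A) aaaa is in L, so it is the only candidate that could play the role of s.
(In a complete proof one picks s in terms of the pumping length p so that |s| ≥ p is guaranteed; a fixed string like aaaa illustrates the shape of such an s.)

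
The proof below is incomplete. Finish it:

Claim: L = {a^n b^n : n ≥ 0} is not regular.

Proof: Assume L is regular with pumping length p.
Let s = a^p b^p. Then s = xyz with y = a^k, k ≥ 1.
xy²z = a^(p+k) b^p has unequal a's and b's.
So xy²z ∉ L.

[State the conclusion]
This contradicts the pumping lemma for regular languages,
which guarantees xy^i z ∈ L for all i ≥ 0.

Since our assumption that L is regular leads to a contradiction,
we conclude that L = {a^n b^n : n ≥ 0} is NOT regular. ∎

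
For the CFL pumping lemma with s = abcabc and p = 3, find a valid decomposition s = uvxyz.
u='ab', v='c', x='a', y='b', z='c'

For s = abcabc with pumping length p = 3:

One valid decomposition:
- u = 'ab'
- v = 'c'
- x = 'a'
- y = 'b'
- z = 'c'

Verification:
- uvxyz = 'ab' + 'c' + 'a' + 'b' + 'c' = abcabc ✓
- |vxy| = |'cab'| = 3 ≤ 3 ✓
- |vy| = |'cb'| = 2 > 0 ✓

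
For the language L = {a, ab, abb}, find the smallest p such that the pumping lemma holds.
p = 4

For a finite language L, the pumping lemma holds vacuously if p > max|s| for s ∈ L.

The longest string in L = {a, ab, abb} has length 3.
If p = 4, then no string s ∈ L has |s| ≥ p, so the condition is vacuously true.

The minimum pumping length is p = 4.

Why no smaller p works: for any p ≤ 3, the longest string s ∈ L has |s| = 3 ≥ p, so it would
have to be pumpable; but pumping up (i = 2, 3, ...) produces ever longer strings, which cannot all lie in the
finite language L. So the pumping property fails for every p ≤ 3.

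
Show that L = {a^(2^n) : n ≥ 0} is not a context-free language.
Assume for contradiction that L is context-free, and let p ≥ 1 be the pumping length given by the pumping lemma for CFLs.
Choose s = a^(2^p). Then s ∈ L and |s| = 2^p ≥ p.
By the CFL pumping lemma, s = uvxyz for some u, v, x, y, z with |vxy| ≤ p, |vy| ≥ 1, and uv^i xy^i z ∈ L for every i ≥ 0.
All symbols are a's, so only lengths matter: let k = |vy|, with 1 ≤ k ≤ |vxy| ≤ p < 2^p.

Take i = 2: |uv²xy²z| = 2^p + k, and 2^p < 2^p + k < 2^p + 2^p = 2^(p+1).
So the length lies strictly between consecutive powers of two and is not a power of 2; uv²xy²z ∉ L.

This contradicts the CFL pumping lemma, which requires uv^i xy^i z ∈ L for all i ≥ 0.
Hence L = {a^(2^n) : n ≥ 0} is not context-free. ∎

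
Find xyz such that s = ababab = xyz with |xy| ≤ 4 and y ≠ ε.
x = '', y = 'ab', z = 'abab'

For s = ababab and p = 4, one valid decomposition is:
- x = '' (length 0)
- y = 'ab' (length 2)
- z = 'abab' (length 4)

Verification:
- xyz = '' + 'ab' + 'abab' = ababab ✓
- |xy| = 2 ≤ 4 ✓
- |y| = 2 > 0 ✓

All pumping lemma constraints are satisfied.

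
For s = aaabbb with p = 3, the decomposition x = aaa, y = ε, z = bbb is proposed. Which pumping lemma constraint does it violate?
Violated: |y| > 0

The decomposition x = aaa, y = ε, z = bbb for s = aaabbb with p = 3
violates the constraint: |y| > 0

|y| = 0, but the pumping lemma requires |y| > 0 (y must be non-empty).

Pumping lemma constraints:
1. xyz = s (decomposition is valid)
2. |xy| ≤ p
3. |y| > 0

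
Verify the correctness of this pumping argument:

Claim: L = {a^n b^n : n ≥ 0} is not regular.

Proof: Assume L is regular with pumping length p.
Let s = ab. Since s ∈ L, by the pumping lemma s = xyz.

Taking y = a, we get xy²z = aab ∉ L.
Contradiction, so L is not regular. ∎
The proof is INCORRECT.

Error: The string s = ab may be shorter than p.
The pumping lemma only applies to strings with |s| ≥ p, and p is not under our control.
We must choose s in terms of p, e.g. s = a^p b^p, to ensure |s| ≥ p.
(The proof also fixes one particular y; a valid argument must handle every decomposition with |xy| ≤ p and |y| ≥ 1 — for s = a^p b^p this forces y = a^k, and then xy²z = a^(p+k) b^p ∉ L.)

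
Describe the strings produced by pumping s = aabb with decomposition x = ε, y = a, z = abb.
{xy^i z : i ≥ 0} = {a^(i+1) b^2 : i ≥ 0} = {abb, aabb, aaabb, ...}

With x = ε, y = a, z = abb: Starting with aabb and pumping the first 'a' (z = abb keeps the second 'a'), we get strings with i+1 a's followed by 2 b's for i = 0, 1, 2, ...; note bb is not produced because z always contributes one a.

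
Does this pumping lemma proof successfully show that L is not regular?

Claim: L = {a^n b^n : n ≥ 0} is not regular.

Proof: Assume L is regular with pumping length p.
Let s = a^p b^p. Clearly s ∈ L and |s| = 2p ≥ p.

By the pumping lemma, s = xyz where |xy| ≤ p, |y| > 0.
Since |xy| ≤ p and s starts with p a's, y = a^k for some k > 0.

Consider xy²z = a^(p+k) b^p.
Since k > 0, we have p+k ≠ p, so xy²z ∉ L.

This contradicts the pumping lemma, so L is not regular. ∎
The proof is correct.

This proof is valid because:
1. The string s = a^p b^p is correctly in L
2. The decomposition analysis is correct: y must consist only of a's
3. The contradiction is valid: pumping increases a's but not b's
4. The conclusion follows logically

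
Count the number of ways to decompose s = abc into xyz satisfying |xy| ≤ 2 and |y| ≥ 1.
3

For s = 'abc' with pumping length p = 2:

Constraints: |xy| ≤ 2, |y| > 0

Valid decompositions (|xy| ≤ p, |y| ≥ 1):
  • x='', y='a', z='bc'
  • x='a', y='b', z='c'
  • x='', y='ab', z='c'

Total count: 3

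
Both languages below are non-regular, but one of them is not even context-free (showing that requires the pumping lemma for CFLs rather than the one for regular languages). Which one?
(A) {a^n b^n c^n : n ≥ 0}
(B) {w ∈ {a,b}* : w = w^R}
(A) {a^n b^n c^n : n ≥ 0}

(A) {a^n b^n c^n : n ≥ 0} requires the CFL pumping lemma.

- {w ∈ {a,b}* : w = w^R} is context-free (but not regular)
  • Can be shown non-regular with the regular pumping lemma
  • After pumping, the string is no longer symmetric

- {a^n b^n c^n : n ≥ 0} is NOT context-free
  • Requires the CFL pumping lemma to prove
  • Cannot maintain three equal counts simultaneously

The CFL pumping lemma is "stronger" in that it can prove non-membership
in the larger class of context-free languages.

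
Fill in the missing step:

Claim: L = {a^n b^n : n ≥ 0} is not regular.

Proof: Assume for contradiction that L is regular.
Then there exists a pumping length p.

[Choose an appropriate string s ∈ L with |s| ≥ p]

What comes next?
s = a^p b^p

This string is in L (has equal a's and b's) and has length 2p ≥ p.
Any decomposition xyz with |xy| ≤ p means y consists only of a's,
so pumping will unbalance the counts.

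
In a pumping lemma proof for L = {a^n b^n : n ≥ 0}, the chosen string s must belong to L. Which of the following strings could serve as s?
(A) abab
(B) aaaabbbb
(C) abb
(B) aaaabbbb

The pumping lemma is applied to a string s that lies in L, so first check membership of each option:
- (A) abab has an a after a b, so it is not of the form a^n b^n and is not in L ✗
- (B) aaaabbbb = a^4 b^4 has equal counts (4 = 4), so it is in L ✓
- (C) abb has 1 a's and 2 b's; 1 ≠ 2, so it is not in L ✗

Only (B) aaaabbbb is in L, so it is the only candidate that could play the role of s.
(In a complete proof one picks s in terms of the pumping length p so that |s| ≥ p is guaranteed; a fixed string like aaaabbbb illustrates the shape of such an s.)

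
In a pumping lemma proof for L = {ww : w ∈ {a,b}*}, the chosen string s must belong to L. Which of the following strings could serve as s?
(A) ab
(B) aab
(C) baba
(C) baba

The pumping lemma is applied to a string s that lies in L, so first check membership of each option:
- (A) ab has length 2; its halves are a and b, which differ, so it is not in L ✗
- (B) aab has odd length 3, so it cannot be written as ww and is not in L ✗
- (C) baba splits into halves ba · ba, which are equal, so it is in L (w = ba) ✓

Only (C) baba is in L, so it is the only candidate that could play the role of s.
(In a complete proof one picks s in terms of the pumping length p so that |s| ≥ p is guaranteed; a fixed string like baba illustrates the shape of such an s.)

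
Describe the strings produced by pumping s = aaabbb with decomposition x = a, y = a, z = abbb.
{xy^i z : i ≥ 0} = {a^(2+i) b^3 : i ≥ 0} = {aabbb, aaabbb, aaaabbb, ...}

With x = a, y = a, z = abbb: Starting with aaabbb and pumping the second 'a', we get strings with 2+i a's followed by 3 b's for i = 0, 1, 2, ...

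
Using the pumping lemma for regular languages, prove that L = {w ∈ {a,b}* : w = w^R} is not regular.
Assume for contradiction that L is regular, and let p ≥ 1 be the pumping length given by the pumping lemma.
Choose s = a^p b a^p. Then s ∈ L (it reads the same in both directions) and |s| = 2p + 1 ≥ p.
By the pumping lemma, s = xyz for some x, y, z with |xy| ≤ p, |y| ≥ 1, and xy^i z ∈ L for every i ≥ 0.
Since |xy| ≤ p and the first p symbols of s are all a's, y = a^k for some k with 1 ≤ k ≤ p.

Take i = 2: xy²z = a^(p + k) b a^p.
Its reversal is a^p b a^(p + k). These differ because the block of a's before the unique b has length p + k in one and p in the other, and p + k ≠ p since k ≥ 1. So xy²z is not a palindrome, i.e. xy²z ∉ L.

This contradicts the pumping lemma, which requires xy^i z ∈ L for all i ≥ 0.
Hence L = {w ∈ {a,b}* : w = w^R} is not regular. ∎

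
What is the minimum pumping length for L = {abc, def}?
p = 4

For a finite language L, the pumping lemma holds vacuously if p > max|s| for s ∈ L.

The longest string in L = {abc, def} has length 3.
If p = 4, then no string s ∈ L has |s| ≥ p, so the condition is vacuously true.

The minimum pumping length is p = 4.

Why no smaller p works: for any p ≤ 3, the longest string s ∈ L has |s| = 3 ≥ p, so it would
have to be pumpable; but pumping up (i = 2, 3, ...) produces ever longer strings, which cannot all lie in the
finite language L. So the pumping property fails for every p ≤ 3.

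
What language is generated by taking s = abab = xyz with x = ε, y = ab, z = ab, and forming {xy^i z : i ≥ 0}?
{xy^i z : i ≥ 0} = {(ab)^(i+1) : i ≥ 0} = {ab, abab, ababab, ...}

With x = ε, y = ab, z = ab: Pumping 'ab' gives strings of alternating a's and b's.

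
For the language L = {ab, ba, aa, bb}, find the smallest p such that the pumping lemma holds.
p = 3

For a finite language L, the pumping lemma holds vacuously if p > max|s| for s ∈ L.

The longest string in L = {ab, ba, aa, bb} has length 2.
If p = 3, then no string s ∈ L has |s| ≥ p, so the condition is vacuously true.

The minimum pumping length is p = 3.

Why no smaller p works: for any p ≤ 2, the longest string s ∈ L has |s| = 2 ≥ p, so it would
have to be pumpable; but pumping up (i = 2, 3, ...) produces ever longer strings, which cannot all lie in the
finite language L. So the pumping property fails for every p ≤ 2.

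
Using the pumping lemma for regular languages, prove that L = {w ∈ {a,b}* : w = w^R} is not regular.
Assume for contradiction that L is regular, and let p ≥ 1 be the pumping length given by the pumping lemma.
Choose s = a^p b a^p. Then s ∈ L (it reads the same in both directions) and |s| = 2p + 1 ≥ p.
By the pumping lemma, s = xyz for some x, y, z with |xy| ≤ p, |y| ≥ 1, and xy^i z ∈ L for every i ≥ 0.
Since |xy| ≤ p and the first p symbols of s are all a's, y = a^k for some k with 1 ≤ k ≤ p.

Take i = 2: xy²z = a^(p + k) b a^p.
Its reversal is a^p b a^(p + k). These differ because the block of a's before the unique b has length p + k in one and p in the other, and p + k ≠ p since k ≥ 1. So xy²z is not a palindrome, i.e. xy²z ∉ L.

This contradicts the pumping lemma, which requires xy^i z ∈ L for all i ≥ 0.
Hence L = {w ∈ {a,b}* : w = w^R} is not regular. ∎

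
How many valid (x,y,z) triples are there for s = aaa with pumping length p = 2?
3

For s = 'aaa' with pumping length p = 2:

Constraints: |xy| ≤ 2, |y| > 0

Valid decompositions (|xy| ≤ p, |y| ≥ 1):
  • x='', y='a', z='aa'
  • x='a', y='a', z='a'
  • x='', y='aa', z='a'

Total count: 3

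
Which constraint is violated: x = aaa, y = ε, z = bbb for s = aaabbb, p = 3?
Violated: |y| > 0

The decomposition x = aaa, y = ε, z = bbb for s = aaabbb with p = 3
violates the constraint: |y| > 0

|y| = 0, but the pumping lemma requires |y| > 0 (y must be non-empty).

Pumping lemma constraints:
1. xyz = s (decomposition is valid)
2. |xy| ≤ p
3. |y| > 0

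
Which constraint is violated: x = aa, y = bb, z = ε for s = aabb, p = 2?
Violated: |xy| ≤ p

The decomposition x = aa, y = bb, z = ε for s = aabb with p = 2
violates the constraint: |xy| ≤ p

|xy| = |aabb| = 4 > 2 = p. The decomposition puts too many characters in xy.

Pumping lemma constraints:
1. xyz = s (decomposition is valid)
2. |xy| ≤ p
3. |y| > 0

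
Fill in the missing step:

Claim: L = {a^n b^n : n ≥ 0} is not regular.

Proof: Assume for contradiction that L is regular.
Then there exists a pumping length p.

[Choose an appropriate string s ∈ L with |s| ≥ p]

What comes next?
s = a^p b^p

This string is in L (has equal a's and b's) and has length 2p ≥ p.
Any decomposition xyz with |xy| ≤ p means y consists only of a's,
so pumping will unbalance the counts.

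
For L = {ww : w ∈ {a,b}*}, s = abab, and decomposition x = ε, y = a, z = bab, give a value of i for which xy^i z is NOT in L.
i = 2

xy²z = ε · aa · bab = aabab; aabab has odd length 5, so it cannot be written as ww and is not in L.
(Other choices also work, e.g. i = 0, 3; only i = 1 is guaranteed to stay in L since xy¹z = s.)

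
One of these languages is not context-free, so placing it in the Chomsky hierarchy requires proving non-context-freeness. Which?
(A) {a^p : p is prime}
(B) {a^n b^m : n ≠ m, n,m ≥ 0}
(A) {a^p : p is prime}

(A) {a^p : p is prime} requires the CFL pumping lemma.

- {a^n b^m : n ≠ m, n,m ≥ 0} is context-free (but not regular)
  • Can be shown non-regular with the regular pumping lemma
  • After pumping a's, we can make n = m

- {a^p : p is prime} is NOT context-free
  • Requires the CFL pumping lemma to prove
  • The CFL pumping lemma also fails because prime gaps are unbounded

The CFL pumping lemma is "stronger" in that it can prove non-membership
in the larger class of context-free languages.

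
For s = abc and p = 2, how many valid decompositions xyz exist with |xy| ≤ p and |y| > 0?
3

For s = 'abc' with pumping length p = 2:

Constraints: |xy| ≤ 2, |y| > 0

Valid decompositions (|xy| ≤ p, |y| ≥ 1):
  • x='', y='a', z='bc'
  • x='a', y='b', z='c'
  • x='', y='ab', z='c'

Total count: 3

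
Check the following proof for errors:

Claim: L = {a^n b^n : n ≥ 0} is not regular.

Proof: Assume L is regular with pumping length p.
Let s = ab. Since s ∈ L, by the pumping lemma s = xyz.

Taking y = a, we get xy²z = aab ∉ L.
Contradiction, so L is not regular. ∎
The proof is INCORRECT.

Error: The string s = ab may be shorter than p.
The pumping lemma only applies to strings with |s| ≥ p, and p is not under our control.
We must choose s in terms of p, e.g. s = a^p b^p, to ensure |s| ≥ p.
(The proof also fixes one particular y; a valid argument must handle every decomposition with |xy| ≤ p and |y| ≥ 1 — for s = a^p b^p this forces y = a^k, and then xy²z = a^(p+k) b^p ∉ L.)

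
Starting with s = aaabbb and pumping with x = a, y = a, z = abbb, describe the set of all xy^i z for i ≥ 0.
{xy^i z : i ≥ 0} = {a^(2+i) b^3 : i ≥ 0} = {aabbb, aaabbb, aaaabbb, ...}

With x = a, y = a, z = abbb: Starting with aaabbb and pumping the second 'a', we get strings with 2+i a's followed by 3 b's for i = 0, 1, 2, ...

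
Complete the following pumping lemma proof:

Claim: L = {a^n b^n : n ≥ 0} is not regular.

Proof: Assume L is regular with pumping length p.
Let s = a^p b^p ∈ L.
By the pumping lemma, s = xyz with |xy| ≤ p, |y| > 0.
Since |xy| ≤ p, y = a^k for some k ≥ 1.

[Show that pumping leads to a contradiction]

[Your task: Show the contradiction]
Consider xy²z = a^(p+k) b^p.

Since k ≥ 1, we have p + k > p.
So xy²z has more a's than b's: (p+k) a's vs p b's.
This means xy²z ∉ L because a^n b^n requires equal counts.

This contradicts the pumping lemma which states xy²z ∈ L.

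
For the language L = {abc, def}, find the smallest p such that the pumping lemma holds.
p = 4

For a finite language L, the pumping lemma holds vacuously if p > max|s| for s ∈ L.

The longest string in L = {abc, def} has length 3.
If p = 4, then no string s ∈ L has |s| ≥ p, so the condition is vacuously true.

The minimum pumping length is p = 4.

Why no smaller p works: for any p ≤ 3, the longest string s ∈ L has |s| = 3 ≥ p, so it would
have to be pumpable; but pumping up (i = 2, 3, ...) produces ever longer strings, which cannot all lie in the
finite language L. So the pumping property fails for every p ≤ 3.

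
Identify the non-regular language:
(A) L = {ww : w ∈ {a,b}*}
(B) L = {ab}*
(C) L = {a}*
(A) {ww : w ∈ {a,b}*}

(A) L = {ww : w ∈ {a,b}*} is NOT regular.

The pumping lemma can be used to prove this:
After pumping, the two halves no longer match

The other languages are regular because they can be recognized by finite automata.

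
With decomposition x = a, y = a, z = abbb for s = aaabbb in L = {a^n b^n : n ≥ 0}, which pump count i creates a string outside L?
i = 0

xy⁰z = a · ε · abbb = aabbb; aabbb has 2 a's and 3 b's; 2 ≠ 3, so it is not in L.
(Other choices also work, e.g. i = 2, 3; only i = 1 is guaranteed to stay in L since xy¹z = s.)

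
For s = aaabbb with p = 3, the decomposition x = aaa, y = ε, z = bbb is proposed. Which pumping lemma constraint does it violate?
Violated: |y| > 0

The decomposition x = aaa, y = ε, z = bbb for s = aaabbb with p = 3
violates the constraint: |y| > 0

|y| = 0, but the pumping lemma requires |y| > 0 (y must be non-empty).

Pumping lemma constraints:
1. xyz = s (decomposition is valid)
2. |xy| ≤ p
3. |y| > 0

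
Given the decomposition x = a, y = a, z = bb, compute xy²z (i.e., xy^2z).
aaabb

Given x = 'a', y = 'a', z = 'bb' and i = 2:

xy^2z = x + y·y·...·y (2 times) + z
       = 'a' + 'a'^2 + 'bb'
       = 'a' + 'aa' + 'bb'
       = 'aaabb'

The pumped string is 'aaabb' with length 5.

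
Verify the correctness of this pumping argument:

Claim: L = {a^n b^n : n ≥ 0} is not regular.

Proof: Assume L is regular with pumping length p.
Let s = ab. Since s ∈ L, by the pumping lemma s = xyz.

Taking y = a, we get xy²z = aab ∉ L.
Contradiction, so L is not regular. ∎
The proof is INCORRECT.

Error: The string s = ab may be shorter than p.
The pumping lemma only applies to strings with |s| ≥ p, and p is not under our control.
We must choose s in terms of p, e.g. s = a^p b^p, to ensure |s| ≥ p.
(The proof also fixes one particular y; a valid argument must handle every decomposition with |xy| ≤ p and |y| ≥ 1 — for s = a^p b^p this forces y = a^k, and then xy²z = a^(p+k) b^p ∉ L.)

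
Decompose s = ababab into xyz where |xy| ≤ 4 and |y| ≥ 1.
x = 'a', y = 'b', z = 'abab'

For s = ababab and p = 4, one valid decomposition is:
- x = 'a' (length 1)
- y = 'b' (length 1)
- z = 'abab' (length 4)

Verification:
- xyz = 'a' + 'b' + 'abab' = ababab ✓
- |xy| = 2 ≤ 4 ✓
- |y| = 1 > 0 ✓

All pumping lemma constraints are satisfied.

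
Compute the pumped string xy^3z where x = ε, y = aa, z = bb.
aaaaaabb

Given x = '', y = 'aa', z = 'bb' and i = 3:

xy^3z = x + y·y·...·y (3 times) + z
       = '' + 'aa'^3 + 'bb'
       = '' + 'aaaaaa' + 'bb'
       = 'aaaaaabb'

The pumped string is 'aaaaaabb' with length 8.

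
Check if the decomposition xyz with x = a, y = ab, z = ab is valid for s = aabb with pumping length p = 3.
Violated: xyz = s

The decomposition x = a, y = ab, z = ab for s = aabb with p = 3
violates the constraint: xyz = s

xyz = 'a' + 'ab' + 'ab' = 'aabab' ≠ 'aabb' = s. The decomposition doesn't reconstruct s.

Pumping lemma constraints:
1. xyz = s (decomposition is valid)
2. |xy| ≤ p
3. |y| > 0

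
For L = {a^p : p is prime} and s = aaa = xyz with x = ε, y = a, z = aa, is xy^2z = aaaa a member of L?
No

xy²z = ε · aa · aa = aaaa.
aaaa has length 4 = 2 × 2, which is not prime, so it is not in L.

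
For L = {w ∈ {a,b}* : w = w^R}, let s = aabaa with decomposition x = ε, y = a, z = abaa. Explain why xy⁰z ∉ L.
xy⁰z = abaa ∉ L

Pumping with i = 0 replaces y = a by y⁰ = ε:
- Original: s = xyz = aabaa; aabaa reversed is aabaa, the same string, so it is a palindrome and is in L
- Pumped: xy⁰z = ε · ε · abaa = abaa
- abaa reversed is aaba ≠ abaa, so it is not a palindrome and is not in L

The pumping lemma would require xy⁰z ∈ L, so this decomposition yields a contradiction.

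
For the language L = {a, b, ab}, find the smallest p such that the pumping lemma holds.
p = 3

For a finite language L, the pumping lemma holds vacuously if p > max|s| for s ∈ L.

The longest string in L = {a, b, ab} has length 2.
If p = 3, then no string s ∈ L has |s| ≥ p, so the condition is vacuously true.

The minimum pumping length is p = 3.

Why no smaller p works: for any p ≤ 2, the longest string s ∈ L has |s| = 2 ≥ p, so it would
have to be pumpable; but pumping up (i = 2, 3, ...) produces ever longer strings, which cannot all lie in the
finite language L. So the pumping property fails for every p ≤ 2.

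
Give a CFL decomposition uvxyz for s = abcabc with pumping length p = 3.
u='ab', v='c', x='a', y='b', z='c'

For s = abcabc with pumping length p = 3:

One valid decomposition:
- u = 'ab'
- v = 'c'
- x = 'a'
- y = 'b'
- z = 'c'

Verification:
- uvxyz = 'ab' + 'c' + 'a' + 'b' + 'c' = abcabc ✓
- |vxy| = |'cab'| = 3 ≤ 3 ✓
- |vy| = |'cb'| = 2 > 0 ✓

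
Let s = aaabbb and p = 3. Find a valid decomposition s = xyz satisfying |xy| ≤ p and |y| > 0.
x = 'a', y = 'aa', z = 'bbb'

For s = aaabbb and p = 3, one valid decomposition is:
- x = 'a' (length 1)
- y = 'aa' (length 2)
- z = 'bbb' (length 3)

Verification:
- xyz = 'a' + 'aa' + 'bbb' = aaabbb ✓
- |xy| = 3 ≤ 3 ✓
- |y| = 2 > 0 ✓

All pumping lemma constraints are satisfied.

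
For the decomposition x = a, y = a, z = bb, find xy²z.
aaabb

Given x = 'a', y = 'a', z = 'bb' and i = 2:

xy^2z = x + y·y·...·y (2 times) + z
       = 'a' + 'a'^2 + 'bb'
       = 'a' + 'aa' + 'bb'
       = 'aaabb'

The pumped string is 'aaabb' with length 5.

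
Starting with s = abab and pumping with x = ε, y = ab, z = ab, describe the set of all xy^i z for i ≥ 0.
{xy^i z : i ≥ 0} = {(ab)^(i+1) : i ≥ 0} = {ab, abab, ababab, ...}

With x = ε, y = ab, z = ab: Pumping 'ab' gives strings of alternating a's and b's.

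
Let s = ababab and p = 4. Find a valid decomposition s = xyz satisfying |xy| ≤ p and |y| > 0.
x = 'aba', y = 'b', z = 'ab'

For s = ababab and p = 4, one valid decomposition is:
- x = 'aba' (length 3)
- y = 'b' (length 1)
- z = 'ab' (length 2)

Verification:
- xyz = 'aba' + 'b' + 'ab' = ababab ✓
- |xy| = 4 ≤ 4 ✓
- |y| = 1 > 0 ✓

All pumping lemma constraints are satisfied.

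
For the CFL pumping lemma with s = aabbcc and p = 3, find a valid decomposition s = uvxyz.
u='aa', v='b', x='b', y='c', z='c'

For s = aabbcc with pumping length p = 3:

One valid decomposition:
- u = 'aa'
- v = 'b'
- x = 'b'
- y = 'c'
- z = 'c'

Verification:
- uvxyz = 'aa' + 'b' + 'b' + 'c' + 'c' = aabbcc ✓
- |vxy| = |'bbc'| = 3 ≤ 3 ✓
- |vy| = |'bc'| = 2 > 0 ✓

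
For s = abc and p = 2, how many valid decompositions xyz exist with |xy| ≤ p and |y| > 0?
3

For s = 'abc' with pumping length p = 2:

Constraints: |xy| ≤ 2, |y| > 0

Valid decompositions (|xy| ≤ p, |y| ≥ 1):
  • x='', y='a', z='bc'
  • x='a', y='b', z='c'
  • x='', y='ab', z='c'

Total count: 3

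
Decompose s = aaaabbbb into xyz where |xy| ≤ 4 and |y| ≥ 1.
x = '', y = 'aaaa', z = 'bbbb'

For s = aaaabbbb and p = 4, one valid decomposition is:
- x = '' (length 0)
- y = 'aaaa' (length 4)
- z = 'bbbb' (length 4)

Verification:
- xyz = '' + 'aaaa' + 'bbbb' = aaaabbbb ✓
- |xy| = 4 ≤ 4 ✓
- |y| = 4 > 0 ✓

All pumping lemma constraints are satisfied.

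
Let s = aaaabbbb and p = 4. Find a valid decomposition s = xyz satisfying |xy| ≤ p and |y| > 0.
x = 'aa', y = 'aa', z = 'bbbb'

For s = aaaabbbb and p = 4, one valid decomposition is:
- x = 'aa' (length 2)
- y = 'aa' (length 2)
- z = 'bbbb' (length 4)

Verification:
- xyz = 'aa' + 'aa' + 'bbbb' = aaaabbbb ✓
- |xy| = 4 ≤ 4 ✓
- |y| = 2 > 0 ✓

All pumping lemma constraints are satisfied.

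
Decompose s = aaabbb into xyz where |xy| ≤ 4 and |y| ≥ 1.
x = '', y = 'aaab', z = 'bb'

For s = aaabbb and p = 4, one valid decomposition is:
- x = '' (length 0)
- y = 'aaab' (length 4)
- z = 'bb' (length 2)

Verification:
- xyz = '' + 'aaab' + 'bb' = aaabbb ✓
- |xy| = 4 ≤ 4 ✓
- |y| = 4 > 0 ✓

All pumping lemma constraints are satisfied.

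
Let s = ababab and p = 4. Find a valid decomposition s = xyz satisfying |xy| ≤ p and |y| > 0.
x = 'a', y = 'bab', z = 'ab'

For s = ababab and p = 4, one valid decomposition is:
- x = 'a' (length 1)
- y = 'bab' (length 3)
- z = 'ab' (length 2)

Verification:
- xyz = 'a' + 'bab' + 'ab' = ababab ✓
- |xy| = 4 ≤ 4 ✓
- |y| = 3 > 0 ✓

All pumping lemma constraints are satisfied.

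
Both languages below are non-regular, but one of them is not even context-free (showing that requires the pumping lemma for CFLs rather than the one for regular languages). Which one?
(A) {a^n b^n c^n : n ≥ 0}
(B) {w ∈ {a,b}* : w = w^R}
(A) {a^n b^n c^n : n ≥ 0}

(A) {a^n b^n c^n : n ≥ 0} requires the CFL pumping lemma.

- {w ∈ {a,b}* : w = w^R} is context-free (but not regular)
  • Can be shown non-regular with the regular pumping lemma
  • After pumping, the string is no longer symmetric

- {a^n b^n c^n : n ≥ 0} is NOT context-free
  • Requires the CFL pumping lemma to prove
  • Cannot maintain three equal counts simultaneously

The CFL pumping lemma is "stronger" in that it can prove non-membership
in the larger class of context-free languages.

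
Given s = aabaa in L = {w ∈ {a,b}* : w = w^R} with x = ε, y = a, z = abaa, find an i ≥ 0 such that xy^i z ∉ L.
i = 2

xy²z = ε · aa · abaa = aaabaa; aaabaa reversed is aabaaa ≠ aaabaa, so it is not a palindrome and is not in L.
(Other choices also work, e.g. i = 0, 3; only i = 1 is guaranteed to stay in L since xy¹z = s.)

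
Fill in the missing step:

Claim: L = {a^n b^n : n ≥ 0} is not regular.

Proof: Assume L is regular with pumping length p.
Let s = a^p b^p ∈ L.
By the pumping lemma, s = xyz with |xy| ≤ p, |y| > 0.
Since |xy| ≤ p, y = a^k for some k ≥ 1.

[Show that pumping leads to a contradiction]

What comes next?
Consider xy²z = a^(p+k) b^p.

Since k ≥ 1, we have p + k > p.
So xy²z has more a's than b's: (p+k) a's vs p b's.
This means xy²z ∉ L because a^n b^n requires equal counts.

This contradicts the pumping lemma which states xy²z ∈ L.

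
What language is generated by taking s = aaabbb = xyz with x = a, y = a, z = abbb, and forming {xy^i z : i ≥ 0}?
{xy^i z : i ≥ 0} = {a^(2+i) b^3 : i ≥ 0} = {aabbb, aaabbb, aaaabbb, ...}

With x = a, y = a, z = abbb: Starting with aaabbb and pumping the second 'a', we get strings with 2+i a's followed by 3 b's for i = 0, 1, 2, ...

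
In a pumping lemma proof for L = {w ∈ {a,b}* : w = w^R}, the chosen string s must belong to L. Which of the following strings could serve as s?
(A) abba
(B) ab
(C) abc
(A) abba

The pumping lemma is applied to a string s that lies in L, so first check membership of each option:
- (A) abba reversed is abba, the same string, so it is a palindrome and is in L ✓
- (B) ab reversed is ba ≠ ab, so it is not a palindrome and is not in L ✗
- (C) abc reversed is cba ≠ abc, so it is not a palindrome and is not in L ✗

Only (A) abba is in L, so it is the only candidate that could play the role of s.
(In a complete proof one picks s in terms of the pumping length p so that |s| ≥ p is guaranteed; a fixed string like abba illustrates the shape of such an s.)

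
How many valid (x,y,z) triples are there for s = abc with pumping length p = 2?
3

For s = 'abc' with pumping length p = 2:

Constraints: |xy| ≤ 2, |y| > 0

Valid decompositions (|xy| ≤ p, |y| ≥ 1):
  • x='', y='a', z='bc'
  • x='a', y='b', z='c'
  • x='', y='ab', z='c'

Total count: 3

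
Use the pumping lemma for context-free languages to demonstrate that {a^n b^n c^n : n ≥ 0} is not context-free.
Assume for contradiction that L is context-free, and let p ≥ 1 be the pumping length given by the pumping lemma for CFLs.
Choose s = a^p b^p c^p. Then s ∈ L and |s| = 3p ≥ p.
By the CFL pumping lemma, s = uvxyz for some u, v, x, y, z with |vxy| ≤ p, |vy| ≥ 1, and uv^i xy^i z ∈ L for every i ≥ 0.

Because |vxy| ≤ p, the window vxy cannot contain both an a and a c: any substring of s containing both must include the entire block b^p plus at least one a and one c, so it has length ≥ p + 2 > p.
Hence at least one of the letters a, c does not occur in vy at all.

Take i = 0: the string uxz is obtained from s by deleting |vy| ≥ 1 symbols, so |uxz| = 3p − |vy| < 3p.
But the letter (a or c) that does not occur in vy still occurs exactly p times in uxz. Every string of L with exactly p copies of some letter is a^p b^p c^p, of length 3p. Since |uxz| < 3p, uxz ∉ L.

This contradicts the CFL pumping lemma, which requires uv^i xy^i z ∈ L for all i ≥ 0.
Hence L = {a^n b^n c^n : n ≥ 0} is not context-free. ∎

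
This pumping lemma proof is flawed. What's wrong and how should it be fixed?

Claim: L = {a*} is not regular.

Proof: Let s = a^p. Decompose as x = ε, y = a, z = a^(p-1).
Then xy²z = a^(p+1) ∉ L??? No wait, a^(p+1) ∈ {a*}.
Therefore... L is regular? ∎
Error: The proof attempts to show a*  is not regular, but a* IS regular!

Correction: a* is a regular language (recognized by a simple DFA with one accepting state and self-loop on 'a'). The pumping lemma can only prove non-regularity, not regularity. For regular languages, pumping always works.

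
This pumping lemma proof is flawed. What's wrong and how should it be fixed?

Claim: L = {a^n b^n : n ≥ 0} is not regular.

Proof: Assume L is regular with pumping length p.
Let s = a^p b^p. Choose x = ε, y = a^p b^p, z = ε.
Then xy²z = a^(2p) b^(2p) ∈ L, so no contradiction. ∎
Error: The decomposition violates |xy| ≤ p. With y = a^p b^p, |xy| = |y| = 2p > p. (The proof also miscomputes xy²z, which would be a^p b^p a^p b^p rather than a^(2p) b^(2p), and it wrongly treats one harmless decomposition as settling the matter — the prover does not get to choose the decomposition.)

Correction: The pumping lemma requires |xy| ≤ p, and the argument must handle every decomposition satisfying |xy| ≤ p, |y| ≥ 1. Since s starts with p a's, any such y consists only of a's, say y = a^k with k ≥ 1. Then xy²z = a^(p+k) b^p has unequal numbers of a's and b's, so xy²z ∉ L — the required contradiction.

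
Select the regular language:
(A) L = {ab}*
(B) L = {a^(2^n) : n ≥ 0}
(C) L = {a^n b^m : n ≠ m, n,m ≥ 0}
(A) {ab}*

(A) L = {ab}* is regular.

This can be recognized by a finite automaton (DFA/NFA).
Regular expressions like {ab}* define regular languages.

The other choices are not regular:
- {a^n b^m : n ≠ m, n,m ≥ 0}: After pumping a's, we can make n = m
- {a^(2^n) : n ≥ 0}: After pumping, length is no longer a power of 2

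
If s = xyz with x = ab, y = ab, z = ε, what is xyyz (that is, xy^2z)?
ababab

Given x = 'ab', y = 'ab', z = '' and i = 2:

xy^2z = x + y·y·...·y (2 times) + z
       = 'ab' + 'ab'^2 + ''
       = 'ab' + 'abab' + ''
       = 'ababab'

The pumped string is 'ababab' with length 6.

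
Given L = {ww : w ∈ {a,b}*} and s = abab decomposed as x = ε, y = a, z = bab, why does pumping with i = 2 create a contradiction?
xy²z = aabab ∉ L

Pumping with i = 2 replaces y = a by y² = aa:
- Original: s = xyz = abab; abab splits into halves ab · ab, which are equal, so it is in L (w = ab)
- Pumped: xy²z = ε · aa · bab = aabab
- aabab has odd length 5, so it cannot be written as ww and is not in L

The pumping lemma would require xy²z ∈ L, so this decomposition yields a contradiction.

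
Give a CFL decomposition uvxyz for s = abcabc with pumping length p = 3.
u='ab', v='c', x='a', y='b', z='c'

For s = abcabc with pumping length p = 3:

One valid decomposition:
- u = 'ab'
- v = 'c'
- x = 'a'
- y = 'b'
- z = 'c'

Verification:
- uvxyz = 'ab' + 'c' + 'a' + 'b' + 'c' = abcabc ✓
- |vxy| = |'cab'| = 3 ≤ 3 ✓
- |vy| = |'cb'| = 2 > 0 ✓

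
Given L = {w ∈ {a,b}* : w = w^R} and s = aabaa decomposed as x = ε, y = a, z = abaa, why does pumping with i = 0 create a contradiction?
xy⁰z = abaa ∉ L

Pumping with i = 0 replaces y = a by y⁰ = ε:
- Original: s = xyz = aabaa; aabaa reversed is aabaa, the same string, so it is a palindrome and is in L
- Pumped: xy⁰z = ε · ε · abaa = abaa
- abaa reversed is aaba ≠ abaa, so it is not a palindrome and is not in L

The pumping lemma would require xy⁰z ∈ L, so this decomposition yields a contradiction.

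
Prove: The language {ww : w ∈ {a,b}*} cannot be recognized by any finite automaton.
Assume for contradiction that L is regular, and let p ≥ 1 be the pumping length given by the pumping lemma.
Choose s = a^p b a^p b. Then s ∈ L (take w = a^p b) and |s| = 2p + 2 ≥ p.
By the pumping lemma, s = xyz for some x, y, z with |xy| ≤ p, |y| ≥ 1, and xy^i z ∈ L for every i ≥ 0.
Since |xy| ≤ p and the first p symbols of s are all a's, y = a^k for some k with 1 ≤ k ≤ p.

Take i = 2: t = xy²z = a^(p + k) b a^p b.
Suppose t = uu for some string u. The string t contains exactly two b's and ends in b, so u contains exactly one b and ends in b; hence u = a^j b for some j, and uu = a^j b a^j b. Comparing with t = a^(p + k) b a^p b forces j = p + k (first block) and j = p (second block), which is impossible since k ≥ 1. So t ∉ L.

This contradicts the pumping lemma, which requires xy^i z ∈ L for all i ≥ 0.
Hence L = {ww : w ∈ {a,b}*} is not regular. ∎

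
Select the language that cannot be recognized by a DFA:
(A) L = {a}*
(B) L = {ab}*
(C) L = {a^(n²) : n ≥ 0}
(C) {a^(n²) : n ≥ 0}

(C) L = {a^(n²) : n ≥ 0} is NOT regular.

The pumping lemma can be used to prove this:
After pumping, length is no longer a perfect square

The other languages are regular because they can be recognized by finite automata.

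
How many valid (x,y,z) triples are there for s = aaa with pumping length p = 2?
3

For s = 'aaa' with pumping length p = 2:

Constraints: |xy| ≤ 2, |y| > 0

Valid decompositions (|xy| ≤ p, |y| ≥ 1):
  • x='', y='a', z='aa'
  • x='a', y='a', z='a'
  • x='', y='aa', z='a'

Total count: 3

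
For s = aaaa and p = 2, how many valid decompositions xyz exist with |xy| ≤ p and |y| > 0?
3

For s = 'aaaa' with pumping length p = 2:

Constraints: |xy| ≤ 2, |y| > 0

Valid decompositions (|xy| ≤ p, |y| ≥ 1):
  • x='', y='a', z='aaa'
  • x='a', y='a', z='aa'
  • x='', y='aa', z='aa'

Total count: 3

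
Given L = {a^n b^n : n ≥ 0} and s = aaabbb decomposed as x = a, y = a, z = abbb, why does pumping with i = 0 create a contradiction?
xy⁰z = aabbb ∉ L

Pumping with i = 0 replaces y = a by y⁰ = ε:
- Original: s = xyz = aaabbb; aaabbb = a^3 b^3 has equal counts (3 = 3), so it is in L
- Pumped: xy⁰z = a · ε · abbb = aabbb
- aabbb has 2 a's and 3 b's; 2 ≠ 3, so it is not in L

The pumping lemma would require xy⁰z ∈ L, so this decomposition yields a contradiction.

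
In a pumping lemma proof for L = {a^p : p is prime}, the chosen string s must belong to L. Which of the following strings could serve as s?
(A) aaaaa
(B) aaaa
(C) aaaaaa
(A) aaaaa

The pumping lemma is applied to a string s that lies in L, so first check membership of each option:
- (A) aaaaa has length 5, which is prime, so it is in L ✓
- (B) aaaa has length 4 = 2 × 2, which is not prime, so it is not in L ✗
- (C) aaaaaa has length 6 = 2 × 3, which is not prime, so it is not in L ✗

Only (A) aaaaa is in L, so it is the only candidate that could play the role of s.
(In a complete proof one picks s in terms of the pumping length p so that |s| ≥ p is guaranteed; a fixed string like aaaaa illustrates the shape of such an s.)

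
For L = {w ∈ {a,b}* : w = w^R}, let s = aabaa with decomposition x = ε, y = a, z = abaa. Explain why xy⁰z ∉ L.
xy⁰z = abaa ∉ L

Pumping with i = 0 replaces y = a by y⁰ = ε:
- Original: s = xyz = aabaa; aabaa reversed is aabaa, the same string, so it is a palindrome and is in L
- Pumped: xy⁰z = ε · ε · abaa = abaa
- abaa reversed is aaba ≠ abaa, so it is not a palindrome and is not in L

The pumping lemma would require xy⁰z ∈ L, so this decomposition yields a contradiction.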